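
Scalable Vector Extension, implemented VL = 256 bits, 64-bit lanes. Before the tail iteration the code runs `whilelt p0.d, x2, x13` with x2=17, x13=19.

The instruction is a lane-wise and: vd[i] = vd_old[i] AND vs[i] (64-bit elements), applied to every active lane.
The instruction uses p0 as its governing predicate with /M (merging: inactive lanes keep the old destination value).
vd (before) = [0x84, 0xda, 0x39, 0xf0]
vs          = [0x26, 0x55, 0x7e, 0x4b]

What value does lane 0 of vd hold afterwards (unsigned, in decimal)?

vd[0] = 4

lane count: 256 div 64 = 4
active while 17+j < 19, i.e. j ∈ [0,2) capped at 4 ⇒ 2
[0] and(0x84,0x26) = 0x04
[1] and(0xda,0x55) = 0x50
[2] tail/keep = 0x39
[3] tail/keep = 0xf0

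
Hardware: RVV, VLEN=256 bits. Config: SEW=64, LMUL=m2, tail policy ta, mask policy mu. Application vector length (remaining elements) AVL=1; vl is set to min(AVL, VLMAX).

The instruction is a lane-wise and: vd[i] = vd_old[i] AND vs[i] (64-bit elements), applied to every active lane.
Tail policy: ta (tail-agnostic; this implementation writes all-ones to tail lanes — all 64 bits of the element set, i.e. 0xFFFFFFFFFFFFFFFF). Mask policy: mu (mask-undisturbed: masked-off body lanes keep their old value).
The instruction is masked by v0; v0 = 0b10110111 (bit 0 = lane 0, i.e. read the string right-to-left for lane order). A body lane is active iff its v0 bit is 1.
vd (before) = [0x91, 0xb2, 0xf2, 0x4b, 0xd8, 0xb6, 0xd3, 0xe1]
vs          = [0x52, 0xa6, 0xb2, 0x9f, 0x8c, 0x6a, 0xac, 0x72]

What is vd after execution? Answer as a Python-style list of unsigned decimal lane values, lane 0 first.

vd = [16, 18446744073709551615, 18446744073709551615, 18446744073709551615, 18446744073709551615, 18446744073709551615, 18446744073709551615, 18446744073709551615]

VLMAX = VLEN×LMUL/SEW = 256×2/64 = 8
AVL=1 ≤ VLMAX=8, so vl = 1
[0] and(0x91,0x52) = 0x10
[1] tail/ones = 0xffffffffffffffff
[2] tail/ones = 0xffffffffffffffff
[3] tail/ones = 0xffffffffffffffff
[4] tail/ones = 0xffffffffffffffff
[5] tail/ones = 0xffffffffffffffff
[6] tail/ones = 0xffffffffffffffff
[7] tail/ones = 0xffffffffffffffff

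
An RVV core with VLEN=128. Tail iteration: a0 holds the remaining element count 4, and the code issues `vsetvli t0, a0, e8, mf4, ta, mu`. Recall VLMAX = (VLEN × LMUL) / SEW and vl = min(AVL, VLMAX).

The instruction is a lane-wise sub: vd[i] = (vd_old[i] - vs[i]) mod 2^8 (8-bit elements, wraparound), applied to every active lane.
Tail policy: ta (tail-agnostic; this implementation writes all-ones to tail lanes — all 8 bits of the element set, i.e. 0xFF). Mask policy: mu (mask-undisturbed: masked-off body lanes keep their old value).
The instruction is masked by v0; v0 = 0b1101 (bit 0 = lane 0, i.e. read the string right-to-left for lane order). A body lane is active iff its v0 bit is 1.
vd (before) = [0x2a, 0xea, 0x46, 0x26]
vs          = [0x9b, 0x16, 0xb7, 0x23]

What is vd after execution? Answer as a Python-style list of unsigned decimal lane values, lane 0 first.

lanes per group: 128·1/4/8 = 4
AVL=4 ≤ VLMAX=4, so vl = 4
[0] sub(0x2a,0x9b) = 0x8f
[1] mask-off/keep = 0xea
[2] sub(0x46,0xb7) = 0x8f
[3] sub(0x26,0x23) = 0x03

vd = [143, 234, 143, 3]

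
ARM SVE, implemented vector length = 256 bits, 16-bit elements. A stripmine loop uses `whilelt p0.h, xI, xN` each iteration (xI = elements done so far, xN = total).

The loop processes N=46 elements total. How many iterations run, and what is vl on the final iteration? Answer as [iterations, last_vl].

[iterations, last_vl] = [3, 14]

lane count: 256 div 16 = 16
46 elements at 16/iter → 3 passes, remainder 14 on the last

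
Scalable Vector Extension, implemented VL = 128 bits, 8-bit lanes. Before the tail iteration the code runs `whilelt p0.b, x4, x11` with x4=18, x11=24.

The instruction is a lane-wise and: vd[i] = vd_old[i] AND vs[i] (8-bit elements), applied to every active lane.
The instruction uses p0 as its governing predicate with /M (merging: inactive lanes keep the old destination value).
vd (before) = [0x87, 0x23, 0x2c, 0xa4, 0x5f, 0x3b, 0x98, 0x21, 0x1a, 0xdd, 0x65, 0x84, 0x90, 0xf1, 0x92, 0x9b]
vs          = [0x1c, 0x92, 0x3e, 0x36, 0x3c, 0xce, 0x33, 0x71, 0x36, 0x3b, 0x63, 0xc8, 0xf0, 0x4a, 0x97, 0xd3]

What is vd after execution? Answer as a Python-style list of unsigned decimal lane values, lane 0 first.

vd = [4, 2, 44, 36, 28, 10, 152, 33, 26, 221, 101, 132, 144, 241, 146, 155]

lane count: 128 div 8 = 16
p0[j] = (18+j < 24); true for j=0..5 → 6 lanes set
vd[0] and(0x87,0x1c) -> 0x04
vd[1] and(0x23,0x92) -> 0x02
vd[2] and(0x2c,0x3e) -> 0x2c
vd[3] and(0xa4,0x36) -> 0x24
vd[4] and(0x5f,0x3c) -> 0x1c
vd[5] and(0x3b,0xce) -> 0x0a
vd[6] tail/keep -> 0x98
vd[7] tail/keep -> 0x21
vd[8] tail/keep -> 0x1a
vd[9] tail/keep -> 0xdd
vd[10] tail/keep -> 0x65
vd[11] tail/keep -> 0x84
vd[12] tail/keep -> 0x90
vd[13] tail/keep -> 0xf1
vd[14] tail/keep -> 0x92
vd[15] tail/keep -> 0x9b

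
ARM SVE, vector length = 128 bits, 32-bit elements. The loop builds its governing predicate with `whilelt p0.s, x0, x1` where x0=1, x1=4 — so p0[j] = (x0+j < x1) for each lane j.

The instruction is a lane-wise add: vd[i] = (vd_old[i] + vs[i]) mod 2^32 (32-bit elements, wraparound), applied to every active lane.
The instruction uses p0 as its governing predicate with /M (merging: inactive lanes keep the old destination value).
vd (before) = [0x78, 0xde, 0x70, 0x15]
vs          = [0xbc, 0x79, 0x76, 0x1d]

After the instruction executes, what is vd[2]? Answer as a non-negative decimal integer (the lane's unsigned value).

vd[2] = 230

128-bit reg / 32-bit elem → 4 lanes
whilelt: lane j active iff 1+j < 4 → j < 3 → 3 active
[0] add(0x78,0xbc) = 0x134
[1] add(0xde,0x79) = 0x157
[2] add(0x70,0x76) = 0xe6
[3] tail/keep = 0x15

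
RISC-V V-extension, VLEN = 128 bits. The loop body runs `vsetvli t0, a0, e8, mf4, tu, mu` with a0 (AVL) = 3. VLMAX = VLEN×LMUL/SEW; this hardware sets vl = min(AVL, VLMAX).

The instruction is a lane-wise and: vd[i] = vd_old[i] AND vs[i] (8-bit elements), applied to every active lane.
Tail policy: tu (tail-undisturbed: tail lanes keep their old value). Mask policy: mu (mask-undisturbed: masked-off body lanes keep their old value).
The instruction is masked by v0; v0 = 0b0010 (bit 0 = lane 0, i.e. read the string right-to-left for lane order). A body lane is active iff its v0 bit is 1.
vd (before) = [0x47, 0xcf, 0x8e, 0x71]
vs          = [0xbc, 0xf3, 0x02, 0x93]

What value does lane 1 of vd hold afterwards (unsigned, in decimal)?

vd[1] = 195

lanes per group: 128·1/4/8 = 4
vl = min(AVL, VLMAX) = min(3, 4) = 3
lane  0: mask-off/keep ⇒ 0x47
lane  1: and(0xcf,0xf3) ⇒ 0xc3
lane  2: mask-off/keep ⇒ 0x8e
lane  3: tail/keep ⇒ 0x71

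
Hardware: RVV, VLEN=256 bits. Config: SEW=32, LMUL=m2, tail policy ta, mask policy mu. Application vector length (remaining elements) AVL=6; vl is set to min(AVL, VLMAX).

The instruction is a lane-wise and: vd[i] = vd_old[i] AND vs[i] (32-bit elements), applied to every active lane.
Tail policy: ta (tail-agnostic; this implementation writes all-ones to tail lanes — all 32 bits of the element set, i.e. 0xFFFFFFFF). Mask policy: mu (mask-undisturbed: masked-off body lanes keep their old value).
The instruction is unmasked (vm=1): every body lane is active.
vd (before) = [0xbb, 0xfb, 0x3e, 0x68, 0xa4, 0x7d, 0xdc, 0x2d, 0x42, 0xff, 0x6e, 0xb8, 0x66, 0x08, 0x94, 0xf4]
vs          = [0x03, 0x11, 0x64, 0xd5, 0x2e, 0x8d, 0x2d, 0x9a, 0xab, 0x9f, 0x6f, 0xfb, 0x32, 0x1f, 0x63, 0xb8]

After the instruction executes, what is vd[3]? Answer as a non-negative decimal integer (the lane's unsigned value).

lanes per group: 256·2/32 = 16
vl = min(AVL, VLMAX) = min(6, 16) = 6
[0] and(0xbb,0x03) = 0x03
[1] and(0xfb,0x11) = 0x11
[2] and(0x3e,0x64) = 0x24
[3] and(0x68,0xd5) = 0x40
[4] and(0xa4,0x2e) = 0x24
[5] and(0x7d,0x8d) = 0x0d
[6] tail/ones = 0xffffffff
[7] tail/ones = 0xffffffff
[8] tail/ones = 0xffffffff
[9] tail/ones = 0xffffffff
[10] tail/ones = 0xffffffff
[11] tail/ones = 0xffffffff
[12] tail/ones = 0xffffffff
[13] tail/ones = 0xffffffff
[14] tail/ones = 0xffffffff
[15] tail/ones = 0xffffffff

vd[3] = 64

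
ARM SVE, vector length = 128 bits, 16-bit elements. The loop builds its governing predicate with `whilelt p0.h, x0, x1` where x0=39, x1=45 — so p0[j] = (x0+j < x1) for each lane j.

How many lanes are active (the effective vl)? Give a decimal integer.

vl = 6

lane count: 128 div 16 = 8
whilelt: lane j active iff 39+j < 45 → j < 6 → 6 active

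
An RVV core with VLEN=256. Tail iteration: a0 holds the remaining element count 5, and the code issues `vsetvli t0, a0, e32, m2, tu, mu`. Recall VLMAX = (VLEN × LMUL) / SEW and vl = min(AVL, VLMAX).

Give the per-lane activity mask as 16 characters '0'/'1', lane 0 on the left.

predicate = 1111100000000000

VLMAX = VLEN×LMUL/SEW = 256×2/32 = 16
vl = min(AVL, VLMAX) = min(5, 16) = 5
bits (lane 0 leftmost): 1111100000000000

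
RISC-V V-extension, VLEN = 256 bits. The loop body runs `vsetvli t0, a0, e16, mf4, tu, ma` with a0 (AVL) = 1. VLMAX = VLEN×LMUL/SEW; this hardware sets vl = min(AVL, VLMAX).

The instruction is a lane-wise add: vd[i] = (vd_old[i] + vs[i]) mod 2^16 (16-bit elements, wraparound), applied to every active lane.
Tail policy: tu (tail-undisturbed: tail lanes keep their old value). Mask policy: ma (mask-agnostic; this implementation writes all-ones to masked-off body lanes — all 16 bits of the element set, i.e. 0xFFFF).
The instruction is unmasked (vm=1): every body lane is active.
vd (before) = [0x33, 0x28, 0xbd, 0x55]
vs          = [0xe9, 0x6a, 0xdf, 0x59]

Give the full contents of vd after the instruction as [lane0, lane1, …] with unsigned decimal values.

VLMAX = (256 × 1/4) / 16 = 4 lanes
vl = min(AVL, VLMAX) = min(1, 4) = 1
vd[0] add(0x33,0xe9) -> 0x11c
vd[1] tail/keep -> 0x28
vd[2] tail/keep -> 0xbd
vd[3] tail/keep -> 0x55

vd = [284, 40, 189, 85]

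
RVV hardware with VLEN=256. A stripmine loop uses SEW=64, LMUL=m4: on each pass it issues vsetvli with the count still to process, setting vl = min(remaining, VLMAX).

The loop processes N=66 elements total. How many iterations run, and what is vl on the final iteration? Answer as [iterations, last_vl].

[iterations, last_vl] = [5, 2]

VLMAX = VLEN×LMUL/SEW = 256×4/64 = 16
iterations = ceil(66/16) = 5; final-pass vl = 2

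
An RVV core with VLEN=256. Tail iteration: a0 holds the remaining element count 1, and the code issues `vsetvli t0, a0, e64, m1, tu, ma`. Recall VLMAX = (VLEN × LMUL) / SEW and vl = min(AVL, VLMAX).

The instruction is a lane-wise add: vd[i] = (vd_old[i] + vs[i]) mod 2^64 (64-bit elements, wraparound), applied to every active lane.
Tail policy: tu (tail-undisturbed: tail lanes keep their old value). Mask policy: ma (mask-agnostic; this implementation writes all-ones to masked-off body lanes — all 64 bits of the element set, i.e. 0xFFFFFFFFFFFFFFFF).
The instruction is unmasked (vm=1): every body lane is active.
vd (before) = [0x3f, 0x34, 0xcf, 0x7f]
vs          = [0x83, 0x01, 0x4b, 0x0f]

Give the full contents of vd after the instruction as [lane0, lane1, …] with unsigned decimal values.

VLMAX = VLEN×LMUL/SEW = 256×1/64 = 4
vl ← min(1, 4) = 1
[0] add(0x3f,0x83) = 0xc2
[1] tail/keep = 0x34
[2] tail/keep = 0xcf
[3] tail/keep = 0x7f

vd = [194, 52, 207, 127]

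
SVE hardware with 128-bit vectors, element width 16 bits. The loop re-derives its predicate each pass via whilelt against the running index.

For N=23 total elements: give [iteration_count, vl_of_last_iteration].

128-bit reg / 16-bit elem → 8 lanes
iterations = ceil(23/8) = 3; final-pass vl = 7

[iterations, last_vl] = [3, 7]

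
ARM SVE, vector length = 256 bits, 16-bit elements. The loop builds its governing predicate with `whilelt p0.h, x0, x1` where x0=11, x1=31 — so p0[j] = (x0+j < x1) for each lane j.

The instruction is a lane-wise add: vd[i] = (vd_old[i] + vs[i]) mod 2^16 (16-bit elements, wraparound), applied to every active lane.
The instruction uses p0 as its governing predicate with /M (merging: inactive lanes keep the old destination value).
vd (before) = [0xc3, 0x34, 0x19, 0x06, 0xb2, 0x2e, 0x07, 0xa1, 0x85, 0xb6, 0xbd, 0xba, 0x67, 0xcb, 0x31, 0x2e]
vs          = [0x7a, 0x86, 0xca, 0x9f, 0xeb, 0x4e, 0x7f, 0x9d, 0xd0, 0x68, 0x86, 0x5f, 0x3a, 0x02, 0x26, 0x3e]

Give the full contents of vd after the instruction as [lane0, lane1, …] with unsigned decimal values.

vd = [317, 186, 227, 165, 413, 124, 134, 318, 341, 286, 323, 281, 161, 205, 87, 108]

register lanes = 256/16 = 16
p0[j] = (11+j < 31); true for j=0..15 → 16 lanes set
[0] add(0xc3,0x7a) = 0x13d
[1] add(0x34,0x86) = 0xba
[2] add(0x19,0xca) = 0xe3
[3] add(0x06,0x9f) = 0xa5
[4] add(0xb2,0xeb) = 0x19d
[5] add(0x2e,0x4e) = 0x7c
[6] add(0x07,0x7f) = 0x86
[7] add(0xa1,0x9d) = 0x13e
[8] add(0x85,0xd0) = 0x155
[9] add(0xb6,0x68) = 0x11e
[10] add(0xbd,0x86) = 0x143
[11] add(0xba,0x5f) = 0x119
[12] add(0x67,0x3a) = 0xa1
[13] add(0xcb,0x02) = 0xcd
[14] add(0x31,0x26) = 0x57
[15] add(0x2e,0x3e) = 0x6c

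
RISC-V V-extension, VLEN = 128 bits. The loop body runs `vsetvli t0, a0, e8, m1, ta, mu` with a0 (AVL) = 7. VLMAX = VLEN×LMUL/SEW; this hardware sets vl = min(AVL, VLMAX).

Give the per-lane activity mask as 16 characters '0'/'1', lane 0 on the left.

predicate = 1111111000000000

VLMAX = VLEN×LMUL/SEW = 128×1/8 = 16
AVL=7 ≤ VLMAX=16, so vl = 7
bits (lane 0 leftmost): 1111111000000000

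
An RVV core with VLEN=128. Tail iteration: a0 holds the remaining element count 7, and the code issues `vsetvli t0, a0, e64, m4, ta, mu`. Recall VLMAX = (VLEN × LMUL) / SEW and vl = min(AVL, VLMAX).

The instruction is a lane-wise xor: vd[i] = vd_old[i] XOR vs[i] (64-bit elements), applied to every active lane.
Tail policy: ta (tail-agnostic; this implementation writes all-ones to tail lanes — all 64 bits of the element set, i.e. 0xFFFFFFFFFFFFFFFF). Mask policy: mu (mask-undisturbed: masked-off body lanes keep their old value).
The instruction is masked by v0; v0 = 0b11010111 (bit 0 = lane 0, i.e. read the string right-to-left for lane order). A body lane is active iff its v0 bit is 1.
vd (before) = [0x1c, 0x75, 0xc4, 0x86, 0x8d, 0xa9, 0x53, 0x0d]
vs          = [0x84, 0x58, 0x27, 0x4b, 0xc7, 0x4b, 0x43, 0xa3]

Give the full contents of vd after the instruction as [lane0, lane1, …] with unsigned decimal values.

VLMAX = (128 × 4) / 64 = 8 lanes
vl = min(AVL, VLMAX) = min(7, 8) = 7
vd[0] xor(0x1c,0x84) -> 0x98
vd[1] xor(0x75,0x58) -> 0x2d
vd[2] xor(0xc4,0x27) -> 0xe3
vd[3] mask-off/keep -> 0x86
vd[4] xor(0x8d,0xc7) -> 0x4a
vd[5] mask-off/keep -> 0xa9
vd[6] xor(0x53,0x43) -> 0x10
vd[7] tail/ones -> 0xffffffffffffffff

vd = [152, 45, 227, 134, 74, 169, 16, 18446744073709551615]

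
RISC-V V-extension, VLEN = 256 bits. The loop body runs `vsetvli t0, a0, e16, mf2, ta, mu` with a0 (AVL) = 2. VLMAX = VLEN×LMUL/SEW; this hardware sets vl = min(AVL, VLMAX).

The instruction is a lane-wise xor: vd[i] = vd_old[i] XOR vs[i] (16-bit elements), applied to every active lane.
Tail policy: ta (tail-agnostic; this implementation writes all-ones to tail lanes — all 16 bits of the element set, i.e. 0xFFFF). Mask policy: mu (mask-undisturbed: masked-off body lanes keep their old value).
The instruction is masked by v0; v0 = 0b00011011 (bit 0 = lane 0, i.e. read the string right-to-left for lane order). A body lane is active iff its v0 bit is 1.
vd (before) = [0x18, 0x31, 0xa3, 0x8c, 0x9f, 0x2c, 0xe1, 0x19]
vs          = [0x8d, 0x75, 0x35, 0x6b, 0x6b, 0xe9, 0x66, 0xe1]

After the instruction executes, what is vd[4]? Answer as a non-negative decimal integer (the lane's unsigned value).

lanes per group: 256·1/2/16 = 8
vl ← min(2, 8) = 2
  i=0: xor(0x18,0x8d) → 149
  i=1: xor(0x31,0x75) → 68
  i=2: tail/ones → 65535
  i=3: tail/ones → 65535
  i=4: tail/ones → 65535
  i=5: tail/ones → 65535
  i=6: tail/ones → 65535
  i=7: tail/ones → 65535

vd[4] = 65535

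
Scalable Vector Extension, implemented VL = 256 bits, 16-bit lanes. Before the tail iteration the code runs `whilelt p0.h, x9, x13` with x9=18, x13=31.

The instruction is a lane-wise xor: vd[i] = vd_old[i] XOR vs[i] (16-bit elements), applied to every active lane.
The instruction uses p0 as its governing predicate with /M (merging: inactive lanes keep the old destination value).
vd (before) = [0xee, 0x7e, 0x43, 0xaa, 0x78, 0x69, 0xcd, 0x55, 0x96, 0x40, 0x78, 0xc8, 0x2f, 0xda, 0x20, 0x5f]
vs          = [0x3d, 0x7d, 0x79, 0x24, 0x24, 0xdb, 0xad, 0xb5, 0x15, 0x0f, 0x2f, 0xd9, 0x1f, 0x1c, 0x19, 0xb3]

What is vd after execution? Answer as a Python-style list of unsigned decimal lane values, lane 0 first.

256-bit reg / 16-bit elem → 16 lanes
whilelt: lane j active iff 18+j < 31 → j < 13 → 13 active
lane  0: xor(0xee,0x3d) ⇒ 0xd3
lane  1: xor(0x7e,0x7d) ⇒ 0x03
lane  2: xor(0x43,0x79) ⇒ 0x3a
lane  3: xor(0xaa,0x24) ⇒ 0x8e
lane  4: xor(0x78,0x24) ⇒ 0x5c
lane  5: xor(0x69,0xdb) ⇒ 0xb2
lane  6: xor(0xcd,0xad) ⇒ 0x60
lane  7: xor(0x55,0xb5) ⇒ 0xe0
lane  8: xor(0x96,0x15) ⇒ 0x83
lane  9: xor(0x40,0x0f) ⇒ 0x4f
lane 10: xor(0x78,0x2f) ⇒ 0x57
lane 11: xor(0xc8,0xd9) ⇒ 0x11
lane 12: xor(0x2f,0x1f) ⇒ 0x30
lane 13: tail/keep ⇒ 0xda
lane 14: tail/keep ⇒ 0x20
lane 15: tail/keep ⇒ 0x5f

vd = [211, 3, 58, 142, 92, 178, 96, 224, 131, 79, 87, 17, 48, 218, 32, 95]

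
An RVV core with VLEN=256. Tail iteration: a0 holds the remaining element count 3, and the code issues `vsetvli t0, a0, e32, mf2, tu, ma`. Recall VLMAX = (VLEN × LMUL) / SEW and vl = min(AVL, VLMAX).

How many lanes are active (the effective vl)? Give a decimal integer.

vl = 3

VLMAX = VLEN×LMUL/SEW = 256×1/2/32 = 4
vl ← min(3, 4) = 3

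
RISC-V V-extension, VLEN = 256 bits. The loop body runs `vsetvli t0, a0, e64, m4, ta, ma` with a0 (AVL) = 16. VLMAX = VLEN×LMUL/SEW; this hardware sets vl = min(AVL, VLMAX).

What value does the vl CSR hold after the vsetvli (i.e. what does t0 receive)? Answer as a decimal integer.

vl = 16

lanes per group: 256·4/64 = 16
vl ← min(16, 16) = 16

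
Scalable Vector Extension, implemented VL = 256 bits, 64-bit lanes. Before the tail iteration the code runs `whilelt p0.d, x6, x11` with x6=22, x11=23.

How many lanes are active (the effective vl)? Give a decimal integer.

vl = 1

lane count: 256 div 64 = 4
active while 22+j < 23, i.e. j ∈ [0,1) capped at 4 ⇒ 1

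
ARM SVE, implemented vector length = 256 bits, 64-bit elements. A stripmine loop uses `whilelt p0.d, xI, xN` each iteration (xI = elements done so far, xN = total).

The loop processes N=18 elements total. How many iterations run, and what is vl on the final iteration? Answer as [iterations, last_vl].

[iterations, last_vl] = [5, 2]

register lanes = 256/64 = 4
N=18: ⌈18/4⌉ = 5 iters; last vl = 18 − 4×4 = 2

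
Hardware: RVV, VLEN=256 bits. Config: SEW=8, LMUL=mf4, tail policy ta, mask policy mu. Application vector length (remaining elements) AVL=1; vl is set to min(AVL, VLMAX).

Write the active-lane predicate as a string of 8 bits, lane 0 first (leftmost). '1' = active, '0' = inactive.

VLMAX = VLEN×LMUL/SEW = 256×1/4/8 = 8
vl = min(AVL, VLMAX) = min(1, 8) = 1
bits (lane 0 leftmost): 10000000

predicate = 10000000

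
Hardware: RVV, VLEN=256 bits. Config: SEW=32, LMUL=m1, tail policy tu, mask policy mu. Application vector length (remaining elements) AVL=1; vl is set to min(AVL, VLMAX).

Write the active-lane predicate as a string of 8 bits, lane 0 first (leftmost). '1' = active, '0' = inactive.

VLMAX = VLEN×LMUL/SEW = 256×1/32 = 8
AVL=1 ≤ VLMAX=8, so vl = 1
bits (lane 0 leftmost): 10000000

predicate = 10000000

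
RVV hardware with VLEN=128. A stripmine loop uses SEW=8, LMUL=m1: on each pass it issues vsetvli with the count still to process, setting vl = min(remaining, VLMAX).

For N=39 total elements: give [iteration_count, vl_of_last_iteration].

lanes per group: 128·1/8 = 16
39 elements at 16/iter → 3 passes, remainder 7 on the last

[iterations, last_vl] = [3, 7]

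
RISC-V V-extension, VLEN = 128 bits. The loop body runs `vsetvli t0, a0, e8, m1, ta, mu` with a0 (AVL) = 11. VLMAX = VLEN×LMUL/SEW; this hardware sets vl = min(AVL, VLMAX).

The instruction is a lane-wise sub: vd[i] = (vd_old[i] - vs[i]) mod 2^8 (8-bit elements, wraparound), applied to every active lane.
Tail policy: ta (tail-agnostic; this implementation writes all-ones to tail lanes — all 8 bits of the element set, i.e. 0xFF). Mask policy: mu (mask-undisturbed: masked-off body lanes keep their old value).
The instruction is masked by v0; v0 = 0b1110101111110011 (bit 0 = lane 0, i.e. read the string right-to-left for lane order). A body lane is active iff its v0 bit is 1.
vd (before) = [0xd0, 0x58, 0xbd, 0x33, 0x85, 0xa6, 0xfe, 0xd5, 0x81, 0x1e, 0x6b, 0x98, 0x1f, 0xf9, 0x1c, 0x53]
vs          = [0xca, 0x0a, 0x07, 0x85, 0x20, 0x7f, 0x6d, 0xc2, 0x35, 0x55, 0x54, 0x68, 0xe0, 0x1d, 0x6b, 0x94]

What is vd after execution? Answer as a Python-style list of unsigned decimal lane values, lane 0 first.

vd = [6, 78, 189, 51, 101, 39, 145, 19, 76, 201, 107, 255, 255, 255, 255, 255]

lanes per group: 128·1/8 = 16
AVL=11 ≤ VLMAX=16, so vl = 11
  i=0: sub(0xd0,0xca) → 6
  i=1: sub(0x58,0x0a) → 78
  i=2: mask-off/keep → 189
  i=3: mask-off/keep → 51
  i=4: sub(0x85,0x20) → 101
  i=5: sub(0xa6,0x7f) → 39
  i=6: sub(0xfe,0x6d) → 145
  i=7: sub(0xd5,0xc2) → 19
  i=8: sub(0x81,0x35) → 76
  i=9: sub(0x1e,0x55) → 201
  i=10: mask-off/keep → 107
  i=11: tail/ones → 255
  i=12: tail/ones → 255
  i=13: tail/ones → 255
  i=14: tail/ones → 255
  i=15: tail/ones → 255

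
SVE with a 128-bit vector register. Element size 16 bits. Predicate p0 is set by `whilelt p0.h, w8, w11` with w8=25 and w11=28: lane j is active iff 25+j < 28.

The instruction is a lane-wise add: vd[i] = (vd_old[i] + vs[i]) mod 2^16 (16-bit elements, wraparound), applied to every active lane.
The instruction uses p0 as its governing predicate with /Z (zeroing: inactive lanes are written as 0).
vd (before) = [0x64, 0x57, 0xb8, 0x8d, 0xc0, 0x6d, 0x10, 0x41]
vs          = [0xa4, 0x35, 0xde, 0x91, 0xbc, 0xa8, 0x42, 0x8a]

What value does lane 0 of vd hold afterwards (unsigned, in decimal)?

vd[0] = 264

register lanes = 128/16 = 8
active while 25+j < 28, i.e. j ∈ [0,3) capped at 8 ⇒ 3
  i=0: add(0x64,0xa4) → 264
  i=1: add(0x57,0x35) → 140
  i=2: add(0xb8,0xde) → 406
  i=3: tail/zero → 0
  i=4: tail/zero → 0
  i=5: tail/zero → 0
  i=6: tail/zero → 0
  i=7: tail/zero → 0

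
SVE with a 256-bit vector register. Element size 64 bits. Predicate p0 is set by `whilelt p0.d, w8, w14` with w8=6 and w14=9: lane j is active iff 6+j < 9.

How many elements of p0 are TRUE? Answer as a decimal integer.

vl = 3

256-bit reg / 64-bit elem → 4 lanes
whilelt: lane j active iff 6+j < 9 → j < 3 → 3 active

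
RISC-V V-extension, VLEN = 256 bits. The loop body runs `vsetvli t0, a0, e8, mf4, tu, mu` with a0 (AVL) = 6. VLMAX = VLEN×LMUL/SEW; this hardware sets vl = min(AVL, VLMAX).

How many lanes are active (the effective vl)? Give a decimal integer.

vl = 6

lanes per group: 256·1/4/8 = 8
vl = min(AVL, VLMAX) = min(6, 8) = 6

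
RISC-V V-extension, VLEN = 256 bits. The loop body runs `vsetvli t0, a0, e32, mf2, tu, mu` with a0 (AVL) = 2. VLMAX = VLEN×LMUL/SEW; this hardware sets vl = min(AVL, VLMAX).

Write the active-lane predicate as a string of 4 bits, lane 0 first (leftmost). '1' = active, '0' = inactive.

predicate = 1100

VLMAX = (256 × 1/2) / 32 = 4 lanes
AVL=2 ≤ VLMAX=4, so vl = 2
bits (lane 0 leftmost): 1100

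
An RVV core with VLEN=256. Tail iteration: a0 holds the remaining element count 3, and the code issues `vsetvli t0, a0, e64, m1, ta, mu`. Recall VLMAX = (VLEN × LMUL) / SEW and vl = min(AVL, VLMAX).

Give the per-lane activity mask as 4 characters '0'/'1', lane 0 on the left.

predicate = 1110

lanes per group: 256·1/64 = 4
AVL=3 ≤ VLMAX=4, so vl = 3
bits (lane 0 leftmost): 1110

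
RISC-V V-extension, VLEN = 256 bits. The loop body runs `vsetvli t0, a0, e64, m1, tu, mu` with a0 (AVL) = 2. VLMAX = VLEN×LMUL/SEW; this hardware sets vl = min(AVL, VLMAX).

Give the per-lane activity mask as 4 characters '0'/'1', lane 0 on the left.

VLMAX = VLEN×LMUL/SEW = 256×1/64 = 4
AVL=2 ≤ VLMAX=4, so vl = 2
bits (lane 0 leftmost): 1100

predicate = 1100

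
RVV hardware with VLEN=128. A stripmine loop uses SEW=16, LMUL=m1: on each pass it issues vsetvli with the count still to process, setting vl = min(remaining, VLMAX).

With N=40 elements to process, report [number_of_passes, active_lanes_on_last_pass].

[iterations, last_vl] = [5, 8]

lanes per group: 128·1/16 = 8
40 elements at 8/iter → 5 passes, remainder 8 on the last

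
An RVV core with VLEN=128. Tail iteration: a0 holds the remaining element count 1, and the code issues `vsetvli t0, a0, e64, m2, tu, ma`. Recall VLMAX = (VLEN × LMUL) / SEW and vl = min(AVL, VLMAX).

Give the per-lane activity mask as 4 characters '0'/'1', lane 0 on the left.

lanes per group: 128·2/64 = 4
vl ← min(1, 4) = 1
bits (lane 0 leftmost): 1000

predicate = 1000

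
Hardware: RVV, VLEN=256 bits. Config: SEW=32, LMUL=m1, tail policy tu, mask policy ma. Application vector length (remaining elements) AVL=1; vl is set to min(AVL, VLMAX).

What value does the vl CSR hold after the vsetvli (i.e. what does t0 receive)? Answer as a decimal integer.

vl = 1

lanes per group: 256·1/32 = 8
vl ← min(1, 8) = 1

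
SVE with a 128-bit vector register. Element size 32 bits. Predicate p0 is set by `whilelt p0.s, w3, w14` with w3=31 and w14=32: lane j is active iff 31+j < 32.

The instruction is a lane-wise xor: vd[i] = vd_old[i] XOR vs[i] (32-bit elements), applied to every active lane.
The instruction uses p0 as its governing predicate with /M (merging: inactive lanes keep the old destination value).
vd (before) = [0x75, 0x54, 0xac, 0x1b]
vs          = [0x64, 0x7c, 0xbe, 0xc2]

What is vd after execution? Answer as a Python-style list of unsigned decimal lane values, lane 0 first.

128-bit reg / 32-bit elem → 4 lanes
p0[j] = (31+j < 32); true for j=0..0 → 1 lanes set
vd[0] xor(0x75,0x64) -> 0x11
vd[1] tail/keep -> 0x54
vd[2] tail/keep -> 0xac
vd[3] tail/keep -> 0x1b

vd = [17, 84, 172, 27]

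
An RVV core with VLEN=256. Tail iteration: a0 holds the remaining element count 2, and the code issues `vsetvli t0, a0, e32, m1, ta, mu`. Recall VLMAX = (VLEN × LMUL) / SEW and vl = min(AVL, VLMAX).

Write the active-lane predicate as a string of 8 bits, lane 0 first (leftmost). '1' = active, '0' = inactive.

predicate = 11000000

VLMAX = (256 × 1) / 32 = 8 lanes
vl = min(AVL, VLMAX) = min(2, 8) = 2
bits (lane 0 leftmost): 11000000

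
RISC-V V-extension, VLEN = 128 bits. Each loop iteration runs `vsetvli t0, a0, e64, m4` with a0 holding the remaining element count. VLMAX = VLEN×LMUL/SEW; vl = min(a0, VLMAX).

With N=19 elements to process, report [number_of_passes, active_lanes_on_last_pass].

[iterations, last_vl] = [3, 3]

lanes per group: 128·4/64 = 8
iterations = ceil(19/8) = 3; final-pass vl = 3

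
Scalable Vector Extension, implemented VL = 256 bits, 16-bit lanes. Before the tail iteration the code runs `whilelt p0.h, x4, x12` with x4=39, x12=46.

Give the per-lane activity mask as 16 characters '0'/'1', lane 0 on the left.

predicate = 1111111000000000

256-bit reg / 16-bit elem → 16 lanes
whilelt: lane j active iff 39+j < 46 → j < 7 → 7 active
bits (lane 0 leftmost): 1111111000000000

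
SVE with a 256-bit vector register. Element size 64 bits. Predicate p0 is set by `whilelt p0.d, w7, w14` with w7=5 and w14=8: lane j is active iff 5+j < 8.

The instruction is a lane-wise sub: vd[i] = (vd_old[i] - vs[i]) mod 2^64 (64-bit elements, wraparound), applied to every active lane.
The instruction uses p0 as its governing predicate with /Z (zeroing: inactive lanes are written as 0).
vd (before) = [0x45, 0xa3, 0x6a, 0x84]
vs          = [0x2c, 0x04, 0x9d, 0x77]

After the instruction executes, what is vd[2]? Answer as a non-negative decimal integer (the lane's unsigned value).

vd[2] = 18446744073709551565

register lanes = 256/64 = 4
active while 5+j < 8, i.e. j ∈ [0,3) capped at 4 ⇒ 3
vd[0] sub(0x45,0x2c) -> 0x19
vd[1] sub(0xa3,0x04) -> 0x9f
vd[2] sub(0x6a,0x9d) -> 0xffffffffffffffcd
vd[3] tail/zero -> 0x00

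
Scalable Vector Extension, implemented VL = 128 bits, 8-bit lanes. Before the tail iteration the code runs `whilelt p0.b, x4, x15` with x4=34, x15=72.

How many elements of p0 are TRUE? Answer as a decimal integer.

vl = 16

lane count: 128 div 8 = 16
active while 34+j < 72, i.e. j ∈ [0,38) capped at 16 ⇒ 16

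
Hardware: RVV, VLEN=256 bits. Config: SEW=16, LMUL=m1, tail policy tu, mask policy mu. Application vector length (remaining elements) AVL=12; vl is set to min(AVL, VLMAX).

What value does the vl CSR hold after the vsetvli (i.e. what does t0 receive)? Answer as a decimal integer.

lanes per group: 256·1/16 = 16
vl = min(AVL, VLMAX) = min(12, 16) = 12

vl = 12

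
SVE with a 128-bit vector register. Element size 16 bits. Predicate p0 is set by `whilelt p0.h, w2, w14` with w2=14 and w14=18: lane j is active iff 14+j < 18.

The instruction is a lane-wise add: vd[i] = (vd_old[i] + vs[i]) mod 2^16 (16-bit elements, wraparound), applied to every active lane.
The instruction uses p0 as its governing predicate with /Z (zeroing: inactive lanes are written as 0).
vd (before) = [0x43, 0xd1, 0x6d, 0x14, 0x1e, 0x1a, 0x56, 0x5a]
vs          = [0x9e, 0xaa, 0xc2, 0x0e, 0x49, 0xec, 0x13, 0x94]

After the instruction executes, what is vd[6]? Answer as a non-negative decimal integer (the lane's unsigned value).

128-bit reg / 16-bit elem → 8 lanes
active while 14+j < 18, i.e. j ∈ [0,4) capped at 8 ⇒ 4
vd[0] add(0x43,0x9e) -> 0xe1
vd[1] add(0xd1,0xaa) -> 0x17b
vd[2] add(0x6d,0xc2) -> 0x12f
vd[3] add(0x14,0x0e) -> 0x22
vd[4] tail/zero -> 0x00
vd[5] tail/zero -> 0x00
vd[6] tail/zero -> 0x00
vd[7] tail/zero -> 0x00

vd[6] = 0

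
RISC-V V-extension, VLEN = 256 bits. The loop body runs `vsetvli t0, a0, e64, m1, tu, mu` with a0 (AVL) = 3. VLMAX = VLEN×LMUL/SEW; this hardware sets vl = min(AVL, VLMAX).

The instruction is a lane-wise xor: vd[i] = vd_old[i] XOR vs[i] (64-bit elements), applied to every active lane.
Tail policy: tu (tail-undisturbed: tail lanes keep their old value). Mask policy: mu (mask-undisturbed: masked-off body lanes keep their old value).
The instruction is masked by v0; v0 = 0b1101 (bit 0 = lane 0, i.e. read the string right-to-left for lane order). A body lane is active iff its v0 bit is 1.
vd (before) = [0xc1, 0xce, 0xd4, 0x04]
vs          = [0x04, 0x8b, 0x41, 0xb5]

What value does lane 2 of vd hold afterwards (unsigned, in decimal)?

VLMAX = VLEN×LMUL/SEW = 256×1/64 = 4
vl = min(AVL, VLMAX) = min(3, 4) = 3
vd[0] xor(0xc1,0x04) -> 0xc5
vd[1] mask-off/keep -> 0xce
vd[2] xor(0xd4,0x41) -> 0x95
vd[3] tail/keep -> 0x04

vd[2] = 149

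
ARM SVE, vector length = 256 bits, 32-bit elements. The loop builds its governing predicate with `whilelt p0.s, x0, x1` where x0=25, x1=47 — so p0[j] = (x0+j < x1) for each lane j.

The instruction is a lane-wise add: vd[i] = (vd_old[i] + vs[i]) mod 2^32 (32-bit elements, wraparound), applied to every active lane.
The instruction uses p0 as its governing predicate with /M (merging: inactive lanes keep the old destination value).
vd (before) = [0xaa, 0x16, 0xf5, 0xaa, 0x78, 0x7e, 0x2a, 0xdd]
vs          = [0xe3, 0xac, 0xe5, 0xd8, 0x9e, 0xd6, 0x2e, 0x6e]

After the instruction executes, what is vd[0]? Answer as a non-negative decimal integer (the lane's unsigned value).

lane count: 256 div 32 = 8
p0[j] = (25+j < 47); true for j=0..7 → 8 lanes set
vd[0] add(0xaa,0xe3) -> 0x18d
vd[1] add(0x16,0xac) -> 0xc2
vd[2] add(0xf5,0xe5) -> 0x1da
vd[3] add(0xaa,0xd8) -> 0x182
vd[4] add(0x78,0x9e) -> 0x116
vd[5] add(0x7e,0xd6) -> 0x154
vd[6] add(0x2a,0x2e) -> 0x58
vd[7] add(0xdd,0x6e) -> 0x14b

vd[0] = 397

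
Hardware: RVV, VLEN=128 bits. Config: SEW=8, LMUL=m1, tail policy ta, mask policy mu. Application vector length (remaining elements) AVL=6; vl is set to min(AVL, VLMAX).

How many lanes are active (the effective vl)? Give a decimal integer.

VLMAX = (128 × 1) / 8 = 16 lanes
vl ← min(6, 16) = 6

vl = 6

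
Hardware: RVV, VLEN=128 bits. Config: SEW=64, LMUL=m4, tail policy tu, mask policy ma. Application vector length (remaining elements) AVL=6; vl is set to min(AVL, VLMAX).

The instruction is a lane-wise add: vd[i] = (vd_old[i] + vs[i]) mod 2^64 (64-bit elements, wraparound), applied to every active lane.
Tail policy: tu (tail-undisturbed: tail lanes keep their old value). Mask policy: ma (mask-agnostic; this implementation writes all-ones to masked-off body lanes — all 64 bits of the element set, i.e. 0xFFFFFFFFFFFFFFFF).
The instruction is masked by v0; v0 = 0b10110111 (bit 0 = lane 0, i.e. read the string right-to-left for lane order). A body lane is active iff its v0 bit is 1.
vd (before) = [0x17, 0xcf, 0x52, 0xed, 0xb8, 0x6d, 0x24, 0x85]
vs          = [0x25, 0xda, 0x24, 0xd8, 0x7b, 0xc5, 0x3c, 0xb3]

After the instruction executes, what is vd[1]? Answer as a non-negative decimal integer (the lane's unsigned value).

vd[1] = 425

VLMAX = (128 × 4) / 64 = 8 lanes
vl ← min(6, 8) = 6
vd[0] add(0x17,0x25) -> 0x3c
vd[1] add(0xcf,0xda) -> 0x1a9
vd[2] add(0x52,0x24) -> 0x76
vd[3] mask-off/ones -> 0xffffffffffffffff
vd[4] add(0xb8,0x7b) -> 0x133
vd[5] add(0x6d,0xc5) -> 0x132
vd[6] tail/keep -> 0x24
vd[7] tail/keep -> 0x85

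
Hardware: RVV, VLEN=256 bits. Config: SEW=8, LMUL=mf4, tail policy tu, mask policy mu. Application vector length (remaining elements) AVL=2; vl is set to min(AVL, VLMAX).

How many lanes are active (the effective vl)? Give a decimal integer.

VLMAX = VLEN×LMUL/SEW = 256×1/4/8 = 8
vl ← min(2, 8) = 2

vl = 2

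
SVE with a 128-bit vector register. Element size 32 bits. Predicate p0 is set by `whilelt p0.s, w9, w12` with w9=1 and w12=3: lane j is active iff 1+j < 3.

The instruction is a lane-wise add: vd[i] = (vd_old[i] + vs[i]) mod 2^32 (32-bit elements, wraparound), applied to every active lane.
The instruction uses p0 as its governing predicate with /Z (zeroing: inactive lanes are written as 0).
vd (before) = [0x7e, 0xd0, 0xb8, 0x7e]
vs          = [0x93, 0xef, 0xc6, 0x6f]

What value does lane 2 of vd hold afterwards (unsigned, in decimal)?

register lanes = 128/32 = 4
whilelt: lane j active iff 1+j < 3 → j < 2 → 2 active
lane  0: add(0x7e,0x93) ⇒ 0x111
lane  1: add(0xd0,0xef) ⇒ 0x1bf
lane  2: tail/zero ⇒ 0x00
lane  3: tail/zero ⇒ 0x00

vd[2] = 0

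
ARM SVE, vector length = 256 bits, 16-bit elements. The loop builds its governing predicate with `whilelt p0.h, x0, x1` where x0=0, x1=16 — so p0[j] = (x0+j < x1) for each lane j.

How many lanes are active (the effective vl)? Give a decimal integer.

lane count: 256 div 16 = 16
active while 0+j < 16, i.e. j ∈ [0,16) capped at 16 ⇒ 16

vl = 16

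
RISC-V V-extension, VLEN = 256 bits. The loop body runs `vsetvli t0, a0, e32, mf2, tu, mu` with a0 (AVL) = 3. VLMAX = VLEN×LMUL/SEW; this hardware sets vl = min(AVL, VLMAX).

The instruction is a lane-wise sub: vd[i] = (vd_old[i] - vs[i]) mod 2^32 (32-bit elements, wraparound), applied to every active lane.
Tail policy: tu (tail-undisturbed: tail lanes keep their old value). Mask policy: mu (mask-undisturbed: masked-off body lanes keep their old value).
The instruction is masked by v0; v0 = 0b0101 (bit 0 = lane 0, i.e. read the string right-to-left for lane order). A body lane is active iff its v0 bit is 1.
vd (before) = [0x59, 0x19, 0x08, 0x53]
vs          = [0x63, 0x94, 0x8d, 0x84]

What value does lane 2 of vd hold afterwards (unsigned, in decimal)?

vd[2] = 4294967163

VLMAX = (256 × 1/2) / 32 = 4 lanes
vl = min(AVL, VLMAX) = min(3, 4) = 3
lane  0: sub(0x59,0x63) ⇒ 0xfffffff6
lane  1: mask-off/keep ⇒ 0x19
lane  2: sub(0x08,0x8d) ⇒ 0xffffff7b
lane  3: tail/keep ⇒ 0x53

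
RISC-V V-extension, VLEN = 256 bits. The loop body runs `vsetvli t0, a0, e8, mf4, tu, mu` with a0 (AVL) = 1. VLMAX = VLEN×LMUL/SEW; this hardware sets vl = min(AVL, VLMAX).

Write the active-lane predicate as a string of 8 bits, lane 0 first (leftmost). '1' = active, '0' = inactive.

VLMAX = VLEN×LMUL/SEW = 256×1/4/8 = 8
vl ← min(1, 8) = 1
bits (lane 0 leftmost): 10000000

predicate = 10000000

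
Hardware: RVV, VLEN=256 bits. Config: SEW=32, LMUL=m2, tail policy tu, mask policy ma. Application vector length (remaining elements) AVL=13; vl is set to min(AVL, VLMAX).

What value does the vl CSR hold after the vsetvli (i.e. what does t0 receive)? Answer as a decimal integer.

lanes per group: 256·2/32 = 16
AVL=13 ≤ VLMAX=16, so vl = 13

vl = 13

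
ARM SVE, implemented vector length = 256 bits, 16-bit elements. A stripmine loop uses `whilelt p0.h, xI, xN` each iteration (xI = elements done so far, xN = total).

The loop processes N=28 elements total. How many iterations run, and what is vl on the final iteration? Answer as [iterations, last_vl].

[iterations, last_vl] = [2, 12]

register lanes = 256/16 = 16
28 elements at 16/iter → 2 passes, remainder 12 on the last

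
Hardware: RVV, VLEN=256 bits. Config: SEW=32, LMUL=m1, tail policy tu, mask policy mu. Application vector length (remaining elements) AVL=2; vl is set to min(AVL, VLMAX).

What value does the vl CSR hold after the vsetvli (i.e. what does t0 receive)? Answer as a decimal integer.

lanes per group: 256·1/32 = 8
AVL=2 ≤ VLMAX=8, so vl = 2

vl = 2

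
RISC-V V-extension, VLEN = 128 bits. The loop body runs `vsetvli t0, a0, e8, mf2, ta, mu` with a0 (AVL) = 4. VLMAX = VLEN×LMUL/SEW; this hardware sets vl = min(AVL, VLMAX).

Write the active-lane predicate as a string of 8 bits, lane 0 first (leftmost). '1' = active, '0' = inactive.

VLMAX = VLEN×LMUL/SEW = 128×1/2/8 = 8
vl ← min(4, 8) = 4
bits (lane 0 leftmost): 11110000

predicate = 11110000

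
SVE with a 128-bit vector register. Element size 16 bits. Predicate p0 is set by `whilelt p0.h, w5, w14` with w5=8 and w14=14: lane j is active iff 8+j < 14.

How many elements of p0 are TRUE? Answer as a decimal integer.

vl = 6

lane count: 128 div 16 = 8
active while 8+j < 14, i.e. j ∈ [0,6) capped at 8 ⇒ 6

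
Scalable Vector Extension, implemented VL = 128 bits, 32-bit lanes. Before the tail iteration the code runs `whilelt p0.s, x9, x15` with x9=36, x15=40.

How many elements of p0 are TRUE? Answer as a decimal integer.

128-bit reg / 32-bit elem → 4 lanes
active while 36+j < 40, i.e. j ∈ [0,4) capped at 4 ⇒ 4

vl = 4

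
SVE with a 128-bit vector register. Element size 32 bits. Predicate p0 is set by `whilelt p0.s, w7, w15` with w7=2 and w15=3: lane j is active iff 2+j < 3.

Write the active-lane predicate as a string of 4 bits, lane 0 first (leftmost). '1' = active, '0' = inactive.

register lanes = 128/32 = 4
whilelt: lane j active iff 2+j < 3 → j < 1 → 1 active
bits (lane 0 leftmost): 1000

predicate = 1000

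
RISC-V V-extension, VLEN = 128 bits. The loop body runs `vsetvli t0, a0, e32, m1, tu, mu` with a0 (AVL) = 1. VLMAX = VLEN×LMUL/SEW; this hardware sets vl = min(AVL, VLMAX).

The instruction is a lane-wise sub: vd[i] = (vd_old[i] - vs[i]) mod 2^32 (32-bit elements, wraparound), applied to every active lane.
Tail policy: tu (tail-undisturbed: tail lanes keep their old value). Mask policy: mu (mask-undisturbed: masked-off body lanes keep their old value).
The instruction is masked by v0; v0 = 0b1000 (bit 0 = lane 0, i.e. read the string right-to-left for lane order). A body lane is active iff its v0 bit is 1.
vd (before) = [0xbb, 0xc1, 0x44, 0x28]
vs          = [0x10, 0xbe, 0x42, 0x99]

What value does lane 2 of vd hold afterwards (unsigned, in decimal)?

lanes per group: 128·1/32 = 4
vl ← min(1, 4) = 1
  i=0: mask-off/keep → 187
  i=1: tail/keep → 193
  i=2: tail/keep → 68
  i=3: tail/keep → 40

vd[2] = 68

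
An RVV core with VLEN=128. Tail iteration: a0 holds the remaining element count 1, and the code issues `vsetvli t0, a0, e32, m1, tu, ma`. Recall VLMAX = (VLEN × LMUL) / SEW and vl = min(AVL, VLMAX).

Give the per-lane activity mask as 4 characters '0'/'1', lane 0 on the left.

predicate = 1000

VLMAX = VLEN×LMUL/SEW = 128×1/32 = 4
vl ← min(1, 4) = 1
bits (lane 0 leftmost): 1000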